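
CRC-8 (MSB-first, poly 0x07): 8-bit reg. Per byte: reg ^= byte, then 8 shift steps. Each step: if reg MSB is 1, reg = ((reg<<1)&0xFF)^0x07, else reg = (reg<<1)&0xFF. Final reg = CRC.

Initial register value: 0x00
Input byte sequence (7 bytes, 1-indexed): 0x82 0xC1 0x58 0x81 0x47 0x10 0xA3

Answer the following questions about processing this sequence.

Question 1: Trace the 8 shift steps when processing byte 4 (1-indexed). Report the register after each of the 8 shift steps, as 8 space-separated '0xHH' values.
After byte 1 (0x82): reg=0x87
After byte 2 (0xC1): reg=0xD5
After byte 3 (0x58): reg=0xAA
Register before byte 4: 0xAA
After XOR with byte 0x81: 0x2B

Answer: 0x56 0xAC 0x5F 0xBE 0x7B 0xF6 0xEB 0xD1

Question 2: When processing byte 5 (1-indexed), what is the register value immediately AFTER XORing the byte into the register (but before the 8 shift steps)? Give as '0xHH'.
Answer: 0x96

Derivation:
Register before byte 5: 0xD1
Byte 5: 0x47
0xD1 XOR 0x47 = 0x96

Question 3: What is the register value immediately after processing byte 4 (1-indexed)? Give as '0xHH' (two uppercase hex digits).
Answer: 0xD1

Derivation:
After byte 1 (0x82): reg=0x87
After byte 2 (0xC1): reg=0xD5
After byte 3 (0x58): reg=0xAA
After byte 4 (0x81): reg=0xD1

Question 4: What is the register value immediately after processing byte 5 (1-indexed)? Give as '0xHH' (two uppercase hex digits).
After byte 1 (0x82): reg=0x87
After byte 2 (0xC1): reg=0xD5
After byte 3 (0x58): reg=0xAA
After byte 4 (0x81): reg=0xD1
After byte 5 (0x47): reg=0xEB

Answer: 0xEB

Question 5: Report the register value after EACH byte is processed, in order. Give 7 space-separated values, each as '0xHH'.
0x87 0xD5 0xAA 0xD1 0xEB 0xEF 0xE3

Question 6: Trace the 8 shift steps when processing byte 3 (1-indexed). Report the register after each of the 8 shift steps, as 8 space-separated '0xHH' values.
After byte 1 (0x82): reg=0x87
After byte 2 (0xC1): reg=0xD5
Register before byte 3: 0xD5
After XOR with byte 0x58: 0x8D

Answer: 0x1D 0x3A 0x74 0xE8 0xD7 0xA9 0x55 0xAA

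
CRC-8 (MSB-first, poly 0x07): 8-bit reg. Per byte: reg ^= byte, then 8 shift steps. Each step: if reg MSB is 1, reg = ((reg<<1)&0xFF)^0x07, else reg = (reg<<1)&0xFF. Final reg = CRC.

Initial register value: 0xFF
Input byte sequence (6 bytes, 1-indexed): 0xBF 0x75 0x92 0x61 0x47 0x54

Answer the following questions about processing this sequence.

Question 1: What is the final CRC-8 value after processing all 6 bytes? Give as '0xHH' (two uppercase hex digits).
Answer: 0x4A

Derivation:
After byte 1 (0xBF): reg=0xC7
After byte 2 (0x75): reg=0x17
After byte 3 (0x92): reg=0x92
After byte 4 (0x61): reg=0xD7
After byte 5 (0x47): reg=0xF9
After byte 6 (0x54): reg=0x4A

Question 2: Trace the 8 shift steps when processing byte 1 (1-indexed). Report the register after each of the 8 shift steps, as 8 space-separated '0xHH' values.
Register before byte 1: 0xFF
After XOR with byte 0xBF: 0x40

Answer: 0x80 0x07 0x0E 0x1C 0x38 0x70 0xE0 0xC7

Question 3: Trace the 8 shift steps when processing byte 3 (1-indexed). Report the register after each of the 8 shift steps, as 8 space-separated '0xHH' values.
After byte 1 (0xBF): reg=0xC7
After byte 2 (0x75): reg=0x17
Register before byte 3: 0x17
After XOR with byte 0x92: 0x85

Answer: 0x0D 0x1A 0x34 0x68 0xD0 0xA7 0x49 0x92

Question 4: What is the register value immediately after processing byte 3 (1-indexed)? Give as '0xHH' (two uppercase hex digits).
After byte 1 (0xBF): reg=0xC7
After byte 2 (0x75): reg=0x17
After byte 3 (0x92): reg=0x92

Answer: 0x92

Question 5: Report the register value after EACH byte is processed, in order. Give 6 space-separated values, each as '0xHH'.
0xC7 0x17 0x92 0xD7 0xF9 0x4A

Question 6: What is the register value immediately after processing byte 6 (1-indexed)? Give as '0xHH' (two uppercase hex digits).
Answer: 0x4A

Derivation:
After byte 1 (0xBF): reg=0xC7
After byte 2 (0x75): reg=0x17
After byte 3 (0x92): reg=0x92
After byte 4 (0x61): reg=0xD7
After byte 5 (0x47): reg=0xF9
After byte 6 (0x54): reg=0x4A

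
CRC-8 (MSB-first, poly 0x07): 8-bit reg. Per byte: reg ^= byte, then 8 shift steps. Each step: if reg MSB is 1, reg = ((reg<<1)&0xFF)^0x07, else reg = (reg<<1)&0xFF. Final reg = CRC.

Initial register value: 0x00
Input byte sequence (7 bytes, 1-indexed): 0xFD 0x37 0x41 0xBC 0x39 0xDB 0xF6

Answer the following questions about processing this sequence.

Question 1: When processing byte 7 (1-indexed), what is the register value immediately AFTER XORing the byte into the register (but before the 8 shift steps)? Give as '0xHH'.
Answer: 0xA2

Derivation:
Register before byte 7: 0x54
Byte 7: 0xF6
0x54 XOR 0xF6 = 0xA2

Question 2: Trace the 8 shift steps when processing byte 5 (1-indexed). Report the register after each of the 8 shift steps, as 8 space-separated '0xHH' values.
Answer: 0x80 0x07 0x0E 0x1C 0x38 0x70 0xE0 0xC7

Derivation:
After byte 1 (0xFD): reg=0xFD
After byte 2 (0x37): reg=0x78
After byte 3 (0x41): reg=0xAF
After byte 4 (0xBC): reg=0x79
Register before byte 5: 0x79
After XOR with byte 0x39: 0x40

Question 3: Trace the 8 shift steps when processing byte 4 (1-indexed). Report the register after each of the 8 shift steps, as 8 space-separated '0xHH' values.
Answer: 0x26 0x4C 0x98 0x37 0x6E 0xDC 0xBF 0x79

Derivation:
After byte 1 (0xFD): reg=0xFD
After byte 2 (0x37): reg=0x78
After byte 3 (0x41): reg=0xAF
Register before byte 4: 0xAF
After XOR with byte 0xBC: 0x13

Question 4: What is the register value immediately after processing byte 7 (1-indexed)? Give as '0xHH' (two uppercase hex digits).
Answer: 0x67

Derivation:
After byte 1 (0xFD): reg=0xFD
After byte 2 (0x37): reg=0x78
After byte 3 (0x41): reg=0xAF
After byte 4 (0xBC): reg=0x79
After byte 5 (0x39): reg=0xC7
After byte 6 (0xDB): reg=0x54
After byte 7 (0xF6): reg=0x67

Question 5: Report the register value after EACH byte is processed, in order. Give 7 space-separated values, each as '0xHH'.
0xFD 0x78 0xAF 0x79 0xC7 0x54 0x67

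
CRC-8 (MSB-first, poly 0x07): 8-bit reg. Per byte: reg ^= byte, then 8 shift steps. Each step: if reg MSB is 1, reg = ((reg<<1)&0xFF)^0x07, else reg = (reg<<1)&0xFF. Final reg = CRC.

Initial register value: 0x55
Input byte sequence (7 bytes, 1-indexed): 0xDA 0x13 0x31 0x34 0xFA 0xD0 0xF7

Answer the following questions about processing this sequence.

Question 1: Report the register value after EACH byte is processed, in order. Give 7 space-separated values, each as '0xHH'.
0xA4 0x0C 0xB3 0x9C 0x35 0xB5 0xC9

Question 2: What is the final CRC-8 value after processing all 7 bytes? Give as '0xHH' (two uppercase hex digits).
After byte 1 (0xDA): reg=0xA4
After byte 2 (0x13): reg=0x0C
After byte 3 (0x31): reg=0xB3
After byte 4 (0x34): reg=0x9C
After byte 5 (0xFA): reg=0x35
After byte 6 (0xD0): reg=0xB5
After byte 7 (0xF7): reg=0xC9

Answer: 0xC9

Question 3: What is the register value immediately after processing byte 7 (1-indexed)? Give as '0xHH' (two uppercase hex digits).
After byte 1 (0xDA): reg=0xA4
After byte 2 (0x13): reg=0x0C
After byte 3 (0x31): reg=0xB3
After byte 4 (0x34): reg=0x9C
After byte 5 (0xFA): reg=0x35
After byte 6 (0xD0): reg=0xB5
After byte 7 (0xF7): reg=0xC9

Answer: 0xC9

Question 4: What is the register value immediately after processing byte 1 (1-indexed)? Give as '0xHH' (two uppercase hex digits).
After byte 1 (0xDA): reg=0xA4

Answer: 0xA4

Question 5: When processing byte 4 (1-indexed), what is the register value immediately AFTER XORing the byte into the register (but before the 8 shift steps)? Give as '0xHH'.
Register before byte 4: 0xB3
Byte 4: 0x34
0xB3 XOR 0x34 = 0x87

Answer: 0x87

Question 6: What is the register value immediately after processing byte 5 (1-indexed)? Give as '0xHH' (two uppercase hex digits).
After byte 1 (0xDA): reg=0xA4
After byte 2 (0x13): reg=0x0C
After byte 3 (0x31): reg=0xB3
After byte 4 (0x34): reg=0x9C
After byte 5 (0xFA): reg=0x35

Answer: 0x35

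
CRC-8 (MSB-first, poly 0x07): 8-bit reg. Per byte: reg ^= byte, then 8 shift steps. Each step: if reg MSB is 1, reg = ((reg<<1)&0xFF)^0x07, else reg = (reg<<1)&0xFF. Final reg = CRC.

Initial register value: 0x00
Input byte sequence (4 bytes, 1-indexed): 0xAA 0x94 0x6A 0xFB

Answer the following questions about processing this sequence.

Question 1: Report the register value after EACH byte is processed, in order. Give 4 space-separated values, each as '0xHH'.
0x5F 0x7F 0x6B 0xF9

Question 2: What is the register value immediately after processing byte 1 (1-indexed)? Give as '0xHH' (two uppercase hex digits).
Answer: 0x5F

Derivation:
After byte 1 (0xAA): reg=0x5F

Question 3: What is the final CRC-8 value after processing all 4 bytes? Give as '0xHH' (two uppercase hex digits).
Answer: 0xF9

Derivation:
After byte 1 (0xAA): reg=0x5F
After byte 2 (0x94): reg=0x7F
After byte 3 (0x6A): reg=0x6B
After byte 4 (0xFB): reg=0xF9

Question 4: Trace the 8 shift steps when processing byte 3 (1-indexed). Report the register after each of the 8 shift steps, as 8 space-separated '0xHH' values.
After byte 1 (0xAA): reg=0x5F
After byte 2 (0x94): reg=0x7F
Register before byte 3: 0x7F
After XOR with byte 0x6A: 0x15

Answer: 0x2A 0x54 0xA8 0x57 0xAE 0x5B 0xB6 0x6B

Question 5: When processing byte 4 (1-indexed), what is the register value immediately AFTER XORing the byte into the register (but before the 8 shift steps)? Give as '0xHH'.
Answer: 0x90

Derivation:
Register before byte 4: 0x6B
Byte 4: 0xFB
0x6B XOR 0xFB = 0x90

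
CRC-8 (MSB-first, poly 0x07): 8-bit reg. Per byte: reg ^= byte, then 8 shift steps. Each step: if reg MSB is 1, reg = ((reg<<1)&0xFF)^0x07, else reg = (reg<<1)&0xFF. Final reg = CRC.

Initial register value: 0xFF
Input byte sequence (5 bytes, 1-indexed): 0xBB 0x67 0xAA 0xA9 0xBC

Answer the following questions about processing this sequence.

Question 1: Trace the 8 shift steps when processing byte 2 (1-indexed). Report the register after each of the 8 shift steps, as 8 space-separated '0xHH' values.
Answer: 0x7F 0xFE 0xFB 0xF1 0xE5 0xCD 0x9D 0x3D

Derivation:
After byte 1 (0xBB): reg=0xDB
Register before byte 2: 0xDB
After XOR with byte 0x67: 0xBC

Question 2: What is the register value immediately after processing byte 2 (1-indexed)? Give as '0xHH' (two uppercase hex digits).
Answer: 0x3D

Derivation:
After byte 1 (0xBB): reg=0xDB
After byte 2 (0x67): reg=0x3D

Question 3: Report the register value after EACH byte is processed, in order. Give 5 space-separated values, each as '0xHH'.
0xDB 0x3D 0xEC 0xDC 0x27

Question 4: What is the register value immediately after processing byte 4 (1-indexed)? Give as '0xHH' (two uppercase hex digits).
Answer: 0xDC

Derivation:
After byte 1 (0xBB): reg=0xDB
After byte 2 (0x67): reg=0x3D
After byte 3 (0xAA): reg=0xEC
After byte 4 (0xA9): reg=0xDC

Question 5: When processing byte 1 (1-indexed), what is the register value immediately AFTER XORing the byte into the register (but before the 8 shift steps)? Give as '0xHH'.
Register before byte 1: 0xFF
Byte 1: 0xBB
0xFF XOR 0xBB = 0x44

Answer: 0x44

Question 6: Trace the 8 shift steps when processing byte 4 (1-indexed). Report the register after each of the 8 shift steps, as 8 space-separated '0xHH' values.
After byte 1 (0xBB): reg=0xDB
After byte 2 (0x67): reg=0x3D
After byte 3 (0xAA): reg=0xEC
Register before byte 4: 0xEC
After XOR with byte 0xA9: 0x45

Answer: 0x8A 0x13 0x26 0x4C 0x98 0x37 0x6E 0xDC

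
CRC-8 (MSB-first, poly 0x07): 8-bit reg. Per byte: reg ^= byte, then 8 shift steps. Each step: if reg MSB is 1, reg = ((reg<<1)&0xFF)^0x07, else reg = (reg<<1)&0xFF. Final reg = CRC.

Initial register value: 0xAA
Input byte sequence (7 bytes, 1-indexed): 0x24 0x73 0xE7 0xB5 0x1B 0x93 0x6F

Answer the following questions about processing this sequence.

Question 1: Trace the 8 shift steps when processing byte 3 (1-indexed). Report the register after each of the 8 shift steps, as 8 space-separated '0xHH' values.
Answer: 0xB5 0x6D 0xDA 0xB3 0x61 0xC2 0x83 0x01

Derivation:
After byte 1 (0x24): reg=0xA3
After byte 2 (0x73): reg=0x3E
Register before byte 3: 0x3E
After XOR with byte 0xE7: 0xD9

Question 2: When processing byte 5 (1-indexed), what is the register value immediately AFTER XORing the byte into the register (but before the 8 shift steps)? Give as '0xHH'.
Answer: 0x1E

Derivation:
Register before byte 5: 0x05
Byte 5: 0x1B
0x05 XOR 0x1B = 0x1E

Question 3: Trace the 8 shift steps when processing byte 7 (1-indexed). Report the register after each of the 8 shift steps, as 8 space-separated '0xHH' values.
Answer: 0x3C 0x78 0xF0 0xE7 0xC9 0x95 0x2D 0x5A

Derivation:
After byte 1 (0x24): reg=0xA3
After byte 2 (0x73): reg=0x3E
After byte 3 (0xE7): reg=0x01
After byte 4 (0xB5): reg=0x05
After byte 5 (0x1B): reg=0x5A
After byte 6 (0x93): reg=0x71
Register before byte 7: 0x71
After XOR with byte 0x6F: 0x1E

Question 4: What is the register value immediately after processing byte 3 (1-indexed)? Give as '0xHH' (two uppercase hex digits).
After byte 1 (0x24): reg=0xA3
After byte 2 (0x73): reg=0x3E
After byte 3 (0xE7): reg=0x01

Answer: 0x01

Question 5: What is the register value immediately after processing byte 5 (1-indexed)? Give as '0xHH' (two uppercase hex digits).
After byte 1 (0x24): reg=0xA3
After byte 2 (0x73): reg=0x3E
After byte 3 (0xE7): reg=0x01
After byte 4 (0xB5): reg=0x05
After byte 5 (0x1B): reg=0x5A

Answer: 0x5A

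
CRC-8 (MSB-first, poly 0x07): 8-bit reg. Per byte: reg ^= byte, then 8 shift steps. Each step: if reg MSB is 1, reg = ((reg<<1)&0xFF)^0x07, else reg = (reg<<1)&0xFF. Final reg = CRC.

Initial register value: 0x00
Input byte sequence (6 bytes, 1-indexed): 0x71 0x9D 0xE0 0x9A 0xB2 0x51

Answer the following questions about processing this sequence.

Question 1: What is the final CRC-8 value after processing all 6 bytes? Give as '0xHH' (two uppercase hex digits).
Answer: 0x34

Derivation:
After byte 1 (0x71): reg=0x50
After byte 2 (0x9D): reg=0x6D
After byte 3 (0xE0): reg=0xAA
After byte 4 (0x9A): reg=0x90
After byte 5 (0xB2): reg=0xEE
After byte 6 (0x51): reg=0x34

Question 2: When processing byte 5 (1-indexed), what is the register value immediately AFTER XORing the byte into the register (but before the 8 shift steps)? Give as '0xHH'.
Answer: 0x22

Derivation:
Register before byte 5: 0x90
Byte 5: 0xB2
0x90 XOR 0xB2 = 0x22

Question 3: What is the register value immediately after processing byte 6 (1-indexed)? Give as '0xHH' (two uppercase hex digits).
Answer: 0x34

Derivation:
After byte 1 (0x71): reg=0x50
After byte 2 (0x9D): reg=0x6D
After byte 3 (0xE0): reg=0xAA
After byte 4 (0x9A): reg=0x90
After byte 5 (0xB2): reg=0xEE
After byte 6 (0x51): reg=0x34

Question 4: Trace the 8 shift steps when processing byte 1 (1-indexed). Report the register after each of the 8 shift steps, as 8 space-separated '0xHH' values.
Answer: 0xE2 0xC3 0x81 0x05 0x0A 0x14 0x28 0x50

Derivation:
Register before byte 1: 0x00
After XOR with byte 0x71: 0x71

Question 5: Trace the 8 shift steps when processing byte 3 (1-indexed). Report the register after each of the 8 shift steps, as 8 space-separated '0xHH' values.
Answer: 0x1D 0x3A 0x74 0xE8 0xD7 0xA9 0x55 0xAA

Derivation:
After byte 1 (0x71): reg=0x50
After byte 2 (0x9D): reg=0x6D
Register before byte 3: 0x6D
After XOR with byte 0xE0: 0x8D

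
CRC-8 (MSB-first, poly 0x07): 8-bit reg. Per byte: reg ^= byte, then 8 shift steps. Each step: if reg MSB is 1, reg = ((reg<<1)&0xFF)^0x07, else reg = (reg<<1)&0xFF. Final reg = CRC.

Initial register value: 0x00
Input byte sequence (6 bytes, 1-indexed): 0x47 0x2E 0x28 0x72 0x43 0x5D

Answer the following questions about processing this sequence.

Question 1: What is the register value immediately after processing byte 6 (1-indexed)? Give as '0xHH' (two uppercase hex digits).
After byte 1 (0x47): reg=0xD2
After byte 2 (0x2E): reg=0xFA
After byte 3 (0x28): reg=0x30
After byte 4 (0x72): reg=0xC9
After byte 5 (0x43): reg=0xBF
After byte 6 (0x5D): reg=0xA0

Answer: 0xA0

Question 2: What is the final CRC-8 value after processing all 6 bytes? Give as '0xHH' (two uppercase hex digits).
Answer: 0xA0

Derivation:
After byte 1 (0x47): reg=0xD2
After byte 2 (0x2E): reg=0xFA
After byte 3 (0x28): reg=0x30
After byte 4 (0x72): reg=0xC9
After byte 5 (0x43): reg=0xBF
After byte 6 (0x5D): reg=0xA0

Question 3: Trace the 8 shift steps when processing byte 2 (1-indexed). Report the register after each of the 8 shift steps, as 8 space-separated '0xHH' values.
Answer: 0xFF 0xF9 0xF5 0xED 0xDD 0xBD 0x7D 0xFA

Derivation:
After byte 1 (0x47): reg=0xD2
Register before byte 2: 0xD2
After XOR with byte 0x2E: 0xFC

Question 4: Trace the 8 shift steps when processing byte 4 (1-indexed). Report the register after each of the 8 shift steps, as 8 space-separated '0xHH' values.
Answer: 0x84 0x0F 0x1E 0x3C 0x78 0xF0 0xE7 0xC9

Derivation:
After byte 1 (0x47): reg=0xD2
After byte 2 (0x2E): reg=0xFA
After byte 3 (0x28): reg=0x30
Register before byte 4: 0x30
After XOR with byte 0x72: 0x42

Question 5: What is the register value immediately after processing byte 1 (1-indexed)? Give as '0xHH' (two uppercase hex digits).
After byte 1 (0x47): reg=0xD2

Answer: 0xD2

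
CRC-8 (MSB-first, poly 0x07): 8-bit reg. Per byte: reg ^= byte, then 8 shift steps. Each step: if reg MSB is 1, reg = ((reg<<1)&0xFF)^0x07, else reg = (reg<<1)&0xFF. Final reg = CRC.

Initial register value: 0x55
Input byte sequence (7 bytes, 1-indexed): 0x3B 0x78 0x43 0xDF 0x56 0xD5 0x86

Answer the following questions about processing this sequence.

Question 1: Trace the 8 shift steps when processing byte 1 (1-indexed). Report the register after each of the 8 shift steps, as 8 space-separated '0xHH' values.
Answer: 0xDC 0xBF 0x79 0xF2 0xE3 0xC1 0x85 0x0D

Derivation:
Register before byte 1: 0x55
After XOR with byte 0x3B: 0x6E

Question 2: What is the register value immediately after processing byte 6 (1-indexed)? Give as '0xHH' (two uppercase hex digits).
Answer: 0xED

Derivation:
After byte 1 (0x3B): reg=0x0D
After byte 2 (0x78): reg=0x4C
After byte 3 (0x43): reg=0x2D
After byte 4 (0xDF): reg=0xD0
After byte 5 (0x56): reg=0x9B
After byte 6 (0xD5): reg=0xED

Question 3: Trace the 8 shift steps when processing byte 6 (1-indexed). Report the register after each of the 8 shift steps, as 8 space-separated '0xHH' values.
After byte 1 (0x3B): reg=0x0D
After byte 2 (0x78): reg=0x4C
After byte 3 (0x43): reg=0x2D
After byte 4 (0xDF): reg=0xD0
After byte 5 (0x56): reg=0x9B
Register before byte 6: 0x9B
After XOR with byte 0xD5: 0x4E

Answer: 0x9C 0x3F 0x7E 0xFC 0xFF 0xF9 0xF5 0xED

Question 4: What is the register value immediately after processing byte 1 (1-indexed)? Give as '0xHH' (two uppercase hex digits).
Answer: 0x0D

Derivation:
After byte 1 (0x3B): reg=0x0D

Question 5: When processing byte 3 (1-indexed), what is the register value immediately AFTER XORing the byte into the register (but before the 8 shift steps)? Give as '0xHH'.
Register before byte 3: 0x4C
Byte 3: 0x43
0x4C XOR 0x43 = 0x0F

Answer: 0x0F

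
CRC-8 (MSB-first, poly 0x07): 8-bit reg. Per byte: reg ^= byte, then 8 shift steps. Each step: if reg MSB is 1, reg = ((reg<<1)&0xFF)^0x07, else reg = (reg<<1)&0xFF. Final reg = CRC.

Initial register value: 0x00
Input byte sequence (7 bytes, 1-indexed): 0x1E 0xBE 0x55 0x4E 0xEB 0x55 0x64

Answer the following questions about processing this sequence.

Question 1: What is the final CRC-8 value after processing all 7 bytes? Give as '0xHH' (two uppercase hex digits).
After byte 1 (0x1E): reg=0x5A
After byte 2 (0xBE): reg=0xB2
After byte 3 (0x55): reg=0xBB
After byte 4 (0x4E): reg=0xC5
After byte 5 (0xEB): reg=0xCA
After byte 6 (0x55): reg=0xD4
After byte 7 (0x64): reg=0x19

Answer: 0x19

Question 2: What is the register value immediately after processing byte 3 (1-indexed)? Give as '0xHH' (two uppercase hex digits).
Answer: 0xBB

Derivation:
After byte 1 (0x1E): reg=0x5A
After byte 2 (0xBE): reg=0xB2
After byte 3 (0x55): reg=0xBB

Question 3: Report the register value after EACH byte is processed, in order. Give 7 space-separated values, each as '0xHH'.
0x5A 0xB2 0xBB 0xC5 0xCA 0xD4 0x19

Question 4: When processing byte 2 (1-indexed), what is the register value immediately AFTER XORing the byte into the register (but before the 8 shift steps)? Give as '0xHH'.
Register before byte 2: 0x5A
Byte 2: 0xBE
0x5A XOR 0xBE = 0xE4

Answer: 0xE4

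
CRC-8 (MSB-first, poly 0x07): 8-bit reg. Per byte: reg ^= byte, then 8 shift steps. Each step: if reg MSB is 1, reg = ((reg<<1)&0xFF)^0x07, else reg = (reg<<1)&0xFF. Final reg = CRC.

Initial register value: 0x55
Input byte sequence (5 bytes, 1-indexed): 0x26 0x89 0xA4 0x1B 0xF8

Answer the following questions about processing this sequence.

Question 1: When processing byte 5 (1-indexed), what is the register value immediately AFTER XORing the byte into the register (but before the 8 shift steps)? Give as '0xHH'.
Register before byte 5: 0x34
Byte 5: 0xF8
0x34 XOR 0xF8 = 0xCC

Answer: 0xCC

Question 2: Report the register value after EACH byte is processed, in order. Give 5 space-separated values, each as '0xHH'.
0x5E 0x2B 0xA4 0x34 0x6A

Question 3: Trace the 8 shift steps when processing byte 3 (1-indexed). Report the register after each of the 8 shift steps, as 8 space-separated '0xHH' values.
Answer: 0x19 0x32 0x64 0xC8 0x97 0x29 0x52 0xA4

Derivation:
After byte 1 (0x26): reg=0x5E
After byte 2 (0x89): reg=0x2B
Register before byte 3: 0x2B
After XOR with byte 0xA4: 0x8F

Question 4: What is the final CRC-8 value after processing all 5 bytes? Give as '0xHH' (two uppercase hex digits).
After byte 1 (0x26): reg=0x5E
After byte 2 (0x89): reg=0x2B
After byte 3 (0xA4): reg=0xA4
After byte 4 (0x1B): reg=0x34
After byte 5 (0xF8): reg=0x6A

Answer: 0x6A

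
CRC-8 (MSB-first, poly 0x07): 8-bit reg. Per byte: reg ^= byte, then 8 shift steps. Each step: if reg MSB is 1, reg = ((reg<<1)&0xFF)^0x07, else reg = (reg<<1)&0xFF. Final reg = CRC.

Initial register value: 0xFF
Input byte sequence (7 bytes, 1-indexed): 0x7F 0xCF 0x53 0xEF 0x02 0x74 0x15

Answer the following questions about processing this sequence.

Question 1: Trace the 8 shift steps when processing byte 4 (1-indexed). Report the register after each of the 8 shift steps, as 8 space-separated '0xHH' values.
Answer: 0xE8 0xD7 0xA9 0x55 0xAA 0x53 0xA6 0x4B

Derivation:
After byte 1 (0x7F): reg=0x89
After byte 2 (0xCF): reg=0xD5
After byte 3 (0x53): reg=0x9B
Register before byte 4: 0x9B
After XOR with byte 0xEF: 0x74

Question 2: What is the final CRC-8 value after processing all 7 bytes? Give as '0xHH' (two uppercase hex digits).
Answer: 0x21

Derivation:
After byte 1 (0x7F): reg=0x89
After byte 2 (0xCF): reg=0xD5
After byte 3 (0x53): reg=0x9B
After byte 4 (0xEF): reg=0x4B
After byte 5 (0x02): reg=0xF8
After byte 6 (0x74): reg=0xAD
After byte 7 (0x15): reg=0x21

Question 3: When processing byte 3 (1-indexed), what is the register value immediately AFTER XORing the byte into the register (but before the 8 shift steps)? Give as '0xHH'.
Register before byte 3: 0xD5
Byte 3: 0x53
0xD5 XOR 0x53 = 0x86

Answer: 0x86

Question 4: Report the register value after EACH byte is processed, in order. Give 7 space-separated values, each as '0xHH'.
0x89 0xD5 0x9B 0x4B 0xF8 0xAD 0x21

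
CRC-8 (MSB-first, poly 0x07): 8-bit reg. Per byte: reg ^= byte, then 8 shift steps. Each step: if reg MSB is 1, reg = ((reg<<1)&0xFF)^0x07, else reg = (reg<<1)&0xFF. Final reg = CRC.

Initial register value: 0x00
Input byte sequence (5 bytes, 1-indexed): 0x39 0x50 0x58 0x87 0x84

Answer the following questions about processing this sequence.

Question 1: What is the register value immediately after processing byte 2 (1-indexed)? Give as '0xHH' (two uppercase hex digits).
Answer: 0xF3

Derivation:
After byte 1 (0x39): reg=0xAF
After byte 2 (0x50): reg=0xF3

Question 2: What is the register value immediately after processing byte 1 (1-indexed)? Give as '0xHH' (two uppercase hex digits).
Answer: 0xAF

Derivation:
After byte 1 (0x39): reg=0xAF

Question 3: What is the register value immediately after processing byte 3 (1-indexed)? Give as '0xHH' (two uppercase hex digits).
Answer: 0x58

Derivation:
After byte 1 (0x39): reg=0xAF
After byte 2 (0x50): reg=0xF3
After byte 3 (0x58): reg=0x58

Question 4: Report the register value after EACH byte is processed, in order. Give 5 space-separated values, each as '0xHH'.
0xAF 0xF3 0x58 0x13 0xEC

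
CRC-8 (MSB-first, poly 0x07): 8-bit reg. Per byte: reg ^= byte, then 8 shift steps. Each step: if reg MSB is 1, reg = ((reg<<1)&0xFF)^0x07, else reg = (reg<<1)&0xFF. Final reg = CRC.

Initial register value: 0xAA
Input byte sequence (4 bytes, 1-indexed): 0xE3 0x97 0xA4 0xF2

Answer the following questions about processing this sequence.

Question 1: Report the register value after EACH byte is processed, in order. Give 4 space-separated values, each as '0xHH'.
0xF8 0x0A 0x43 0x1E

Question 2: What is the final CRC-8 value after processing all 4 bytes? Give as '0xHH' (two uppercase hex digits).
After byte 1 (0xE3): reg=0xF8
After byte 2 (0x97): reg=0x0A
After byte 3 (0xA4): reg=0x43
After byte 4 (0xF2): reg=0x1E

Answer: 0x1E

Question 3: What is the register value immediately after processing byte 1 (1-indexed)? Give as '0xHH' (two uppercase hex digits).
After byte 1 (0xE3): reg=0xF8

Answer: 0xF8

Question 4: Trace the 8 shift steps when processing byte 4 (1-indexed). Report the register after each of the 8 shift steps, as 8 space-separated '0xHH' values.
Answer: 0x65 0xCA 0x93 0x21 0x42 0x84 0x0F 0x1E

Derivation:
After byte 1 (0xE3): reg=0xF8
After byte 2 (0x97): reg=0x0A
After byte 3 (0xA4): reg=0x43
Register before byte 4: 0x43
After XOR with byte 0xF2: 0xB1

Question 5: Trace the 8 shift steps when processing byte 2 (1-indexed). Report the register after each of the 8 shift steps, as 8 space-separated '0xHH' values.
Answer: 0xDE 0xBB 0x71 0xE2 0xC3 0x81 0x05 0x0A

Derivation:
After byte 1 (0xE3): reg=0xF8
Register before byte 2: 0xF8
After XOR with byte 0x97: 0x6F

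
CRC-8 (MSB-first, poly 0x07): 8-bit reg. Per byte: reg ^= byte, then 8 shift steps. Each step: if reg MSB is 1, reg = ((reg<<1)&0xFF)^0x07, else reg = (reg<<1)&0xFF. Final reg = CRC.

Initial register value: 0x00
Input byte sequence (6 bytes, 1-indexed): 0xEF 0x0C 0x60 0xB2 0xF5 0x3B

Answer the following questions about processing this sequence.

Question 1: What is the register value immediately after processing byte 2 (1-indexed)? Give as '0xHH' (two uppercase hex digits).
Answer: 0xA4

Derivation:
After byte 1 (0xEF): reg=0x83
After byte 2 (0x0C): reg=0xA4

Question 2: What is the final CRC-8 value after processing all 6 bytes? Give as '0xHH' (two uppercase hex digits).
Answer: 0x3A

Derivation:
After byte 1 (0xEF): reg=0x83
After byte 2 (0x0C): reg=0xA4
After byte 3 (0x60): reg=0x52
After byte 4 (0xB2): reg=0xAE
After byte 5 (0xF5): reg=0x86
After byte 6 (0x3B): reg=0x3A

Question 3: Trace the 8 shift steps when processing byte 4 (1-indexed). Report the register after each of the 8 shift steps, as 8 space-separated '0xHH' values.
After byte 1 (0xEF): reg=0x83
After byte 2 (0x0C): reg=0xA4
After byte 3 (0x60): reg=0x52
Register before byte 4: 0x52
After XOR with byte 0xB2: 0xE0

Answer: 0xC7 0x89 0x15 0x2A 0x54 0xA8 0x57 0xAE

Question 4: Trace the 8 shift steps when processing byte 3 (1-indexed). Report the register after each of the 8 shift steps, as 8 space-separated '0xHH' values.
After byte 1 (0xEF): reg=0x83
After byte 2 (0x0C): reg=0xA4
Register before byte 3: 0xA4
After XOR with byte 0x60: 0xC4

Answer: 0x8F 0x19 0x32 0x64 0xC8 0x97 0x29 0x52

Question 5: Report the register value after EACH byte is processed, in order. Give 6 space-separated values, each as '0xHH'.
0x83 0xA4 0x52 0xAE 0x86 0x3A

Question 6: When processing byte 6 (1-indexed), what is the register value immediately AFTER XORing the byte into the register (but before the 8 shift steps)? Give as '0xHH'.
Answer: 0xBD

Derivation:
Register before byte 6: 0x86
Byte 6: 0x3B
0x86 XOR 0x3B = 0xBD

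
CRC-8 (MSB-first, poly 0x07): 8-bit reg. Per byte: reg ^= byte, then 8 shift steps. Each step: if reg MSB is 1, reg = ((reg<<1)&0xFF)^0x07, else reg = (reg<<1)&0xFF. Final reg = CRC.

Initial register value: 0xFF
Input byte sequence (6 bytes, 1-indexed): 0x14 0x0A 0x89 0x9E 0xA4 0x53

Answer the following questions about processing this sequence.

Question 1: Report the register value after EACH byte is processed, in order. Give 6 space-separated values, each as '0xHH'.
0x9F 0xE2 0x16 0xB1 0x6B 0xA8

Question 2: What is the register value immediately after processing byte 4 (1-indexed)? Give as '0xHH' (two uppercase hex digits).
Answer: 0xB1

Derivation:
After byte 1 (0x14): reg=0x9F
After byte 2 (0x0A): reg=0xE2
After byte 3 (0x89): reg=0x16
After byte 4 (0x9E): reg=0xB1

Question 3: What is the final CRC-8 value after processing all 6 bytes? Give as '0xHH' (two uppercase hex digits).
Answer: 0xA8

Derivation:
After byte 1 (0x14): reg=0x9F
After byte 2 (0x0A): reg=0xE2
After byte 3 (0x89): reg=0x16
After byte 4 (0x9E): reg=0xB1
After byte 5 (0xA4): reg=0x6B
After byte 6 (0x53): reg=0xA8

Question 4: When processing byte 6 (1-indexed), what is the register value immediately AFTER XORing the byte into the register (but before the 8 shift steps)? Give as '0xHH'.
Answer: 0x38

Derivation:
Register before byte 6: 0x6B
Byte 6: 0x53
0x6B XOR 0x53 = 0x38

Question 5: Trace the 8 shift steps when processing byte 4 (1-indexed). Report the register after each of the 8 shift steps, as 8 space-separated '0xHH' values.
After byte 1 (0x14): reg=0x9F
After byte 2 (0x0A): reg=0xE2
After byte 3 (0x89): reg=0x16
Register before byte 4: 0x16
After XOR with byte 0x9E: 0x88

Answer: 0x17 0x2E 0x5C 0xB8 0x77 0xEE 0xDB 0xB1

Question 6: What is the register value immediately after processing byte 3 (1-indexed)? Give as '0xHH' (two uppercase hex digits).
After byte 1 (0x14): reg=0x9F
After byte 2 (0x0A): reg=0xE2
After byte 3 (0x89): reg=0x16

Answer: 0x16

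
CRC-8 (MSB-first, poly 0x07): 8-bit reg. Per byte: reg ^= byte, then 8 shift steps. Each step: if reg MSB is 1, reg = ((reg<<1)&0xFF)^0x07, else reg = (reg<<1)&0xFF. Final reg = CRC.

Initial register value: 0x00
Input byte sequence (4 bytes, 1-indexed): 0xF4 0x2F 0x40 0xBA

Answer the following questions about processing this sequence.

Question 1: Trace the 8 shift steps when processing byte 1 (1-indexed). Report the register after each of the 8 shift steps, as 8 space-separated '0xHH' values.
Answer: 0xEF 0xD9 0xB5 0x6D 0xDA 0xB3 0x61 0xC2

Derivation:
Register before byte 1: 0x00
After XOR with byte 0xF4: 0xF4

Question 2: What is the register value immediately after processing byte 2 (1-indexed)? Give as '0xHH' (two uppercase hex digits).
Answer: 0x8D

Derivation:
After byte 1 (0xF4): reg=0xC2
After byte 2 (0x2F): reg=0x8D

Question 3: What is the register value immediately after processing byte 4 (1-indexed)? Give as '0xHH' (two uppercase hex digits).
Answer: 0x2B

Derivation:
After byte 1 (0xF4): reg=0xC2
After byte 2 (0x2F): reg=0x8D
After byte 3 (0x40): reg=0x6D
After byte 4 (0xBA): reg=0x2B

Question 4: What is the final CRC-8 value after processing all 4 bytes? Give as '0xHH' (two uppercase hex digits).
Answer: 0x2B

Derivation:
After byte 1 (0xF4): reg=0xC2
After byte 2 (0x2F): reg=0x8D
After byte 3 (0x40): reg=0x6D
After byte 4 (0xBA): reg=0x2B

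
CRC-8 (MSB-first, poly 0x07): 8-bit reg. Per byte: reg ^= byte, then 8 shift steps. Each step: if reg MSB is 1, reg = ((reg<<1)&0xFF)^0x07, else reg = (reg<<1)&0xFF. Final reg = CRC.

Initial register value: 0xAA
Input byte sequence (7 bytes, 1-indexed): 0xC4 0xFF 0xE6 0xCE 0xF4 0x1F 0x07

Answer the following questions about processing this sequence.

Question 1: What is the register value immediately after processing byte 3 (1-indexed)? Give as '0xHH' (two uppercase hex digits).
Answer: 0x82

Derivation:
After byte 1 (0xC4): reg=0x0D
After byte 2 (0xFF): reg=0xD0
After byte 3 (0xE6): reg=0x82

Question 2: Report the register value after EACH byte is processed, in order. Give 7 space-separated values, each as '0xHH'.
0x0D 0xD0 0x82 0xE3 0x65 0x61 0x35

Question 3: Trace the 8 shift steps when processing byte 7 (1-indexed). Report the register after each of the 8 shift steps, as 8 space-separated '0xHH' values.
Answer: 0xCC 0x9F 0x39 0x72 0xE4 0xCF 0x99 0x35

Derivation:
After byte 1 (0xC4): reg=0x0D
After byte 2 (0xFF): reg=0xD0
After byte 3 (0xE6): reg=0x82
After byte 4 (0xCE): reg=0xE3
After byte 5 (0xF4): reg=0x65
After byte 6 (0x1F): reg=0x61
Register before byte 7: 0x61
After XOR with byte 0x07: 0x66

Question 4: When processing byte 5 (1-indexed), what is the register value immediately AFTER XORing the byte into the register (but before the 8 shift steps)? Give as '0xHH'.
Register before byte 5: 0xE3
Byte 5: 0xF4
0xE3 XOR 0xF4 = 0x17

Answer: 0x17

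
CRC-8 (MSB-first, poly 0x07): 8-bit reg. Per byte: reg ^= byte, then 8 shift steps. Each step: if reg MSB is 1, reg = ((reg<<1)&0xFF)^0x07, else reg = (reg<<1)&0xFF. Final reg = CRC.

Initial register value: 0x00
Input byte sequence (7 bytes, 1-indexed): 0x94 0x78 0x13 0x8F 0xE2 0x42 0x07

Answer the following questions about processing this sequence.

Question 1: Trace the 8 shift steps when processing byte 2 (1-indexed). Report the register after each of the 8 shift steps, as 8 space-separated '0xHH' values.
After byte 1 (0x94): reg=0xE5
Register before byte 2: 0xE5
After XOR with byte 0x78: 0x9D

Answer: 0x3D 0x7A 0xF4 0xEF 0xD9 0xB5 0x6D 0xDA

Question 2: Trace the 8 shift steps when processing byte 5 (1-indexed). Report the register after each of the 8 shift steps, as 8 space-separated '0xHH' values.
After byte 1 (0x94): reg=0xE5
After byte 2 (0x78): reg=0xDA
After byte 3 (0x13): reg=0x71
After byte 4 (0x8F): reg=0xF4
Register before byte 5: 0xF4
After XOR with byte 0xE2: 0x16

Answer: 0x2C 0x58 0xB0 0x67 0xCE 0x9B 0x31 0x62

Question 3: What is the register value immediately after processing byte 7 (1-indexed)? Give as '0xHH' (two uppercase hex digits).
Answer: 0xBB

Derivation:
After byte 1 (0x94): reg=0xE5
After byte 2 (0x78): reg=0xDA
After byte 3 (0x13): reg=0x71
After byte 4 (0x8F): reg=0xF4
After byte 5 (0xE2): reg=0x62
After byte 6 (0x42): reg=0xE0
After byte 7 (0x07): reg=0xBB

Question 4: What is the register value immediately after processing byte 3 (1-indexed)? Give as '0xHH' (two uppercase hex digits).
Answer: 0x71

Derivation:
After byte 1 (0x94): reg=0xE5
After byte 2 (0x78): reg=0xDA
After byte 3 (0x13): reg=0x71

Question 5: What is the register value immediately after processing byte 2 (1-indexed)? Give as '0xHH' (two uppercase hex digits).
After byte 1 (0x94): reg=0xE5
After byte 2 (0x78): reg=0xDA

Answer: 0xDA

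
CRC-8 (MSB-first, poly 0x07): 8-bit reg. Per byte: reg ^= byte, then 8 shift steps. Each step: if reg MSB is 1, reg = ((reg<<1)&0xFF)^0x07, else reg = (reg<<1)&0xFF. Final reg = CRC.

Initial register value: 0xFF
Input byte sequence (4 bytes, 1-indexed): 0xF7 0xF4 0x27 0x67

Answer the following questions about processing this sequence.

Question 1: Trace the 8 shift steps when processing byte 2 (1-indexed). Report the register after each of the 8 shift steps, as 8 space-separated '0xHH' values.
After byte 1 (0xF7): reg=0x38
Register before byte 2: 0x38
After XOR with byte 0xF4: 0xCC

Answer: 0x9F 0x39 0x72 0xE4 0xCF 0x99 0x35 0x6A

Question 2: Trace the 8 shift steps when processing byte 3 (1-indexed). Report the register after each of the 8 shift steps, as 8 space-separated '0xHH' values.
After byte 1 (0xF7): reg=0x38
After byte 2 (0xF4): reg=0x6A
Register before byte 3: 0x6A
After XOR with byte 0x27: 0x4D

Answer: 0x9A 0x33 0x66 0xCC 0x9F 0x39 0x72 0xE4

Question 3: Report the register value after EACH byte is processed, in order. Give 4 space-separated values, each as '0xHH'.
0x38 0x6A 0xE4 0x80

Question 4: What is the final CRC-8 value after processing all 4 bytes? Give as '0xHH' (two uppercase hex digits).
After byte 1 (0xF7): reg=0x38
After byte 2 (0xF4): reg=0x6A
After byte 3 (0x27): reg=0xE4
After byte 4 (0x67): reg=0x80

Answer: 0x80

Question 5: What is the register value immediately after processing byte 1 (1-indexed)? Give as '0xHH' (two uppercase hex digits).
After byte 1 (0xF7): reg=0x38

Answer: 0x38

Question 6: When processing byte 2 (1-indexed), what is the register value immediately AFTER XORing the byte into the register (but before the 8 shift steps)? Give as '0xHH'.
Register before byte 2: 0x38
Byte 2: 0xF4
0x38 XOR 0xF4 = 0xCC

Answer: 0xCC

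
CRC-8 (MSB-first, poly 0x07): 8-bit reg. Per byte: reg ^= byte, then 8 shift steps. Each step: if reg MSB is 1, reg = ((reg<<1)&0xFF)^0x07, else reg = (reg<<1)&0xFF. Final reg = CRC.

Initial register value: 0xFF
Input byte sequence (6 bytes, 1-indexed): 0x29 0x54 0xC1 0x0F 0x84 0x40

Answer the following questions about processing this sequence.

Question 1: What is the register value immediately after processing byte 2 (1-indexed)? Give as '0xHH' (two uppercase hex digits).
After byte 1 (0x29): reg=0x2C
After byte 2 (0x54): reg=0x6F

Answer: 0x6F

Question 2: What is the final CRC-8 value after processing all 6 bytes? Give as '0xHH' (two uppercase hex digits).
Answer: 0x59

Derivation:
After byte 1 (0x29): reg=0x2C
After byte 2 (0x54): reg=0x6F
After byte 3 (0xC1): reg=0x43
After byte 4 (0x0F): reg=0xE3
After byte 5 (0x84): reg=0x32
After byte 6 (0x40): reg=0x59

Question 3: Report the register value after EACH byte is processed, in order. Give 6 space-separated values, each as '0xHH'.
0x2C 0x6F 0x43 0xE3 0x32 0x59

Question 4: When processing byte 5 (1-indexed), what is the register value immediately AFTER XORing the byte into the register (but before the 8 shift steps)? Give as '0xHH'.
Answer: 0x67

Derivation:
Register before byte 5: 0xE3
Byte 5: 0x84
0xE3 XOR 0x84 = 0x67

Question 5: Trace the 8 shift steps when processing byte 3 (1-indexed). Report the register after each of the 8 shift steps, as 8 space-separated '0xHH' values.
Answer: 0x5B 0xB6 0x6B 0xD6 0xAB 0x51 0xA2 0x43

Derivation:
After byte 1 (0x29): reg=0x2C
After byte 2 (0x54): reg=0x6F
Register before byte 3: 0x6F
After XOR with byte 0xC1: 0xAE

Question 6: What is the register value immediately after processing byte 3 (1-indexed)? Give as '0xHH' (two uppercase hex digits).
After byte 1 (0x29): reg=0x2C
After byte 2 (0x54): reg=0x6F
After byte 3 (0xC1): reg=0x43

Answer: 0x43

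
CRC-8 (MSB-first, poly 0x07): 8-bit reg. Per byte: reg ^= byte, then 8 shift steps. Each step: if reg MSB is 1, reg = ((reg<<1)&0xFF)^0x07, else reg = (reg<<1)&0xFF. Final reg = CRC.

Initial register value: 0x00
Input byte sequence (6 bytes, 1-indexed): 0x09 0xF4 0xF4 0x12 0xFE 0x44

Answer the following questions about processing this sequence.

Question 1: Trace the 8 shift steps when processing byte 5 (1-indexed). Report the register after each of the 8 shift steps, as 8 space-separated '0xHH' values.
After byte 1 (0x09): reg=0x3F
After byte 2 (0xF4): reg=0x7F
After byte 3 (0xF4): reg=0xB8
After byte 4 (0x12): reg=0x5F
Register before byte 5: 0x5F
After XOR with byte 0xFE: 0xA1

Answer: 0x45 0x8A 0x13 0x26 0x4C 0x98 0x37 0x6E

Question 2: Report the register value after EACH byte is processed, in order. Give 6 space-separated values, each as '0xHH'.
0x3F 0x7F 0xB8 0x5F 0x6E 0xD6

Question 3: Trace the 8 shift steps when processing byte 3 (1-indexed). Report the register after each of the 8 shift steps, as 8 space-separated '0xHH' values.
Answer: 0x11 0x22 0x44 0x88 0x17 0x2E 0x5C 0xB8

Derivation:
After byte 1 (0x09): reg=0x3F
After byte 2 (0xF4): reg=0x7F
Register before byte 3: 0x7F
After XOR with byte 0xF4: 0x8B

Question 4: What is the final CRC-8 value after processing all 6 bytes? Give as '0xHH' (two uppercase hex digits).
After byte 1 (0x09): reg=0x3F
After byte 2 (0xF4): reg=0x7F
After byte 3 (0xF4): reg=0xB8
After byte 4 (0x12): reg=0x5F
After byte 5 (0xFE): reg=0x6E
After byte 6 (0x44): reg=0xD6

Answer: 0xD6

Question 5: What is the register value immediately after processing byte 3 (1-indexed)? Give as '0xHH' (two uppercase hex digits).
After byte 1 (0x09): reg=0x3F
After byte 2 (0xF4): reg=0x7F
After byte 3 (0xF4): reg=0xB8

Answer: 0xB8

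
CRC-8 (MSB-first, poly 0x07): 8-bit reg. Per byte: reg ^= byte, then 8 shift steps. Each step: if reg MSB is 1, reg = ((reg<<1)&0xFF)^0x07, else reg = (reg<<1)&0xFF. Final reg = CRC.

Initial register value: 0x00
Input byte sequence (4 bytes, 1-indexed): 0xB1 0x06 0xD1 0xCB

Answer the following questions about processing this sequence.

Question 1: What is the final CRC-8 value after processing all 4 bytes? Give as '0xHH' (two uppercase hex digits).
After byte 1 (0xB1): reg=0x1E
After byte 2 (0x06): reg=0x48
After byte 3 (0xD1): reg=0xC6
After byte 4 (0xCB): reg=0x23

Answer: 0x23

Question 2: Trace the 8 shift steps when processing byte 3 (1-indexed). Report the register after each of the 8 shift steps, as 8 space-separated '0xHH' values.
After byte 1 (0xB1): reg=0x1E
After byte 2 (0x06): reg=0x48
Register before byte 3: 0x48
After XOR with byte 0xD1: 0x99

Answer: 0x35 0x6A 0xD4 0xAF 0x59 0xB2 0x63 0xC6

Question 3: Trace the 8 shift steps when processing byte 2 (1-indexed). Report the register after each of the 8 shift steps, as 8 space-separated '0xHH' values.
Answer: 0x30 0x60 0xC0 0x87 0x09 0x12 0x24 0x48

Derivation:
After byte 1 (0xB1): reg=0x1E
Register before byte 2: 0x1E
After XOR with byte 0x06: 0x18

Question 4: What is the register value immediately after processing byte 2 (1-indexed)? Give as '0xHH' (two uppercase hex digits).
After byte 1 (0xB1): reg=0x1E
After byte 2 (0x06): reg=0x48

Answer: 0x48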